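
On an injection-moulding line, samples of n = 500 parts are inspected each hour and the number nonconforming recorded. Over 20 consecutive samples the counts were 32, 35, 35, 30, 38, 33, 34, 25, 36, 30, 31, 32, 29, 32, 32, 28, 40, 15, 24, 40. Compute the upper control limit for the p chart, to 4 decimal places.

0.0957

p̄ = Σdᵢ / (k·n) = 631 / (20 × 500) = 0.06310
UCL = p̄ + 3·√(p̄(1−p̄)/n) = 0.06310 + 3 × √(0.06310×0.93690/500) = 0.06310 + 3 × 0.01087 = 0.09572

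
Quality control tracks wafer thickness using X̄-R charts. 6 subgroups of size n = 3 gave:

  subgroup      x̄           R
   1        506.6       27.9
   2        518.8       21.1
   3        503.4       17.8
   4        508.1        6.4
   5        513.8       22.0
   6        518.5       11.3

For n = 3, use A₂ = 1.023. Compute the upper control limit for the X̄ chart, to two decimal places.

X̄̄ = (506.6 + 518.8 + 503.4 + 508.1 + 513.8 + 518.5) / 6 = 3069.2000 / 6 = 511.5333
R̄ = (27.9 + 21.1 + 17.8 + 6.4 + 22.0 + 11.3) / 6 = 106.5000 / 6 = 17.7500
UCL = X̄̄ + A₂·R̄ = 511.5333 + 1.023 × 17.7500 = 529.6916

529.69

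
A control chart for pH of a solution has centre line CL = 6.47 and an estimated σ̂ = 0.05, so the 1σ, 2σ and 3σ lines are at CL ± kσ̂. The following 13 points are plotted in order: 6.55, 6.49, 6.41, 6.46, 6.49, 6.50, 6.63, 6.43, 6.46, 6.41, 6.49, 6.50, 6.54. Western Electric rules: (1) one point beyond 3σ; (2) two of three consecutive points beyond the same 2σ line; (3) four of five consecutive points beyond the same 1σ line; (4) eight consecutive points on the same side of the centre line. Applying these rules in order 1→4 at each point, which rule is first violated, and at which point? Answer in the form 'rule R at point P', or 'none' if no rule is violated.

rule 1 at point 7

Zone of each point (C = within 1σ̂, B = 1σ̂–2σ̂, A = 2σ̂–3σ̂, * = beyond 3σ̂; sign = side of CL): 1:+B, 2:+C, 3:-B, 4:-C, 5:+C, 6:+C, 7:+*, 8:-C, 9:-C, 10:-B, 11:+C, 12:+C, 13:+B
Rule 1 (one point beyond the 3σ limits) is satisfied at point 7.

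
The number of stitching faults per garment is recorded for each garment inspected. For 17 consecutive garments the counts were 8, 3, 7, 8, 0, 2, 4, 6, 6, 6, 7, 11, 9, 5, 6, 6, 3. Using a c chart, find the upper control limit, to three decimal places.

12.872

c̄ = (8 + 3 + 7 + 8 + 0 + 2 + 4 + 6 + 6 + 6 + 7 + 11 + 9 + 5 + 6 + 6 + 3) / 17 = 97 / 17 = 5.7059
UCL = c̄ + 3√c̄ = 5.7059 + 3 × √5.7059 = 5.7059 + 3 × 2.3887 = 12.8720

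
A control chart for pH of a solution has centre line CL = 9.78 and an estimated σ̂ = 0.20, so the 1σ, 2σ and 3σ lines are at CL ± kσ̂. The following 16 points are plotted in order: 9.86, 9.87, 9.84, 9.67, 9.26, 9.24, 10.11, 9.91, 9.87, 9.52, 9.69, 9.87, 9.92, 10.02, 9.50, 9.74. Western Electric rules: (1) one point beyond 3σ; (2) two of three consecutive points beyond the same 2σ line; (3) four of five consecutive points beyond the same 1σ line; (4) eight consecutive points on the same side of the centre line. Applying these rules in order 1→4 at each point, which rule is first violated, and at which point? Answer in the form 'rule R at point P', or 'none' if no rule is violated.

rule 2 at point 6

Zone of each point (C = within 1σ̂, B = 1σ̂–2σ̂, A = 2σ̂–3σ̂, * = beyond 3σ̂; sign = side of CL): 1:+C, 2:+C, 3:+C, 4:-C, 5:-A, 6:-A, 7:+B, 8:+C, 9:+C, 10:-B, 11:-C, 12:+C, 13:+C, 14:+B, 15:-B, 16:-C
Rule 2 (two of three consecutive points beyond the same 2σ limit) is satisfied at point 6.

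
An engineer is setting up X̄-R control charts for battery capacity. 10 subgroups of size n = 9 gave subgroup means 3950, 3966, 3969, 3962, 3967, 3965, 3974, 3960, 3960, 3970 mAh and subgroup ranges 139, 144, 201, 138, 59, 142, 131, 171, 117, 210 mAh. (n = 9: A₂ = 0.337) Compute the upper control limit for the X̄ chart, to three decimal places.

X̄̄ = (3950 + 3966 + 3969 + 3962 + 3967 + 3965 + 3974 + 3960 + 3960 + 3970) / 10 = 39643.0000 / 10 = 3964.3000
R̄ = (139 + 144 + 201 + 138 + 59 + 142 + 131 + 171 + 117 + 210) / 10 = 1452.0000 / 10 = 145.2000
UCL = X̄̄ + A₂·R̄ = 3964.3000 + 0.337 × 145.2000 = 4013.2324

4013.232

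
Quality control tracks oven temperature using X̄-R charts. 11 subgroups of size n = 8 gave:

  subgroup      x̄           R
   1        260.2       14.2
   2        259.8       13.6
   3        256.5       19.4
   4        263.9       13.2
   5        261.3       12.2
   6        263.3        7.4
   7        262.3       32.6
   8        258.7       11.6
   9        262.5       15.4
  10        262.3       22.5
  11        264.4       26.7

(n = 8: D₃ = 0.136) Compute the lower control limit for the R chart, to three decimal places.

R̄ = (14.2 + 13.6 + 19.4 + 13.2 + 12.2 + 7.4 + 32.6 + 11.6 + 15.4 + 22.5 + 26.7) / 11 = 188.8000 / 11 = 17.1636
LCL_R = D₃·R̄ = 0.136 × 17.1636 = 2.3343

2.334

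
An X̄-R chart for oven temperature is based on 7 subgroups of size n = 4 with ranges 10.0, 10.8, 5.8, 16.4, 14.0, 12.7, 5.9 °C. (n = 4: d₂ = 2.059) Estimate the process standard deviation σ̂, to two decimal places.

R̄ = (10.0 + 10.8 + 5.8 + 16.4 + 14.0 + 12.7 + 5.9) / 7 = 10.8000
σ̂ = R̄ / d₂ = 10.8000 / 2.059 = 5.2453

5.25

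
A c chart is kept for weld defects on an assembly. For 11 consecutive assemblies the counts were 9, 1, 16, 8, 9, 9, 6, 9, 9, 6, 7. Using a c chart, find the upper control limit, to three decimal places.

c̄ = (9 + 1 + 16 + 8 + 9 + 9 + 6 + 9 + 9 + 6 + 7) / 11 = 89 / 11 = 8.0909
UCL = c̄ + 3√c̄ = 8.0909 + 3 × √8.0909 = 8.0909 + 3 × 2.8445 = 16.6243

16.624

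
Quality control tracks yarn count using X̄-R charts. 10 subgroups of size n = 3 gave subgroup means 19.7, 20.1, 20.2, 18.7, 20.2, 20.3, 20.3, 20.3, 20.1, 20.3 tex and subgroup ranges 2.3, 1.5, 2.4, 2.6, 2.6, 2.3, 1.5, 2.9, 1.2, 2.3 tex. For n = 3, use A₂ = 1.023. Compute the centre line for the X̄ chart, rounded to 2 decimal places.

20.02

X̄̄ = (19.7 + 20.1 + 20.2 + 18.7 + 20.2 + 20.3 + 20.3 + 20.3 + 20.1 + 20.3) / 10 = 200.2000 / 10 = 20.0200
CL = X̄̄ = 20.0200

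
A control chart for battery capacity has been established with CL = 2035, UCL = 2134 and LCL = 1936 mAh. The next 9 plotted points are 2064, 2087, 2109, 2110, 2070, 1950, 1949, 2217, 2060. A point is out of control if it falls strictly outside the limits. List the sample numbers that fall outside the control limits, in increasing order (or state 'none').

8

Compare each point to [1936, 2134]: sample 8 = 2217 > UCL.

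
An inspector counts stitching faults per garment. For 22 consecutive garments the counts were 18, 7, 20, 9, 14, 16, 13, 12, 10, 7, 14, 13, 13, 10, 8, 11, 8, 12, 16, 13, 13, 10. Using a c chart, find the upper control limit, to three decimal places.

22.588

c̄ = (18 + 7 + 20 + 9 + 14 + 16 + 13 + 12 + 10 + 7 + 14 + 13 + 13 + 10 + 8 + 11 + 8 + 12 + 16 + 13 + 13 + 10) / 22 = 267 / 22 = 12.1364
UCL = c̄ + 3√c̄ = 12.1364 + 3 × √12.1364 = 12.1364 + 3 × 3.4837 = 22.5875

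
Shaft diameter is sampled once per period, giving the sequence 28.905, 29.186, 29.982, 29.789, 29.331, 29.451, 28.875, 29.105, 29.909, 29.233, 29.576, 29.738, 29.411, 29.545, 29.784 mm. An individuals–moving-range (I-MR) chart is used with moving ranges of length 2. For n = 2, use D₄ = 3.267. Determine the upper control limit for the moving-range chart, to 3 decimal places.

Moving ranges: 0.281, 0.796, 0.193, 0.458, 0.120, 0.576, 0.230, 0.804, 0.676, 0.343, 0.162, 0.327, 0.134, 0.239; M̄R̄ = 5.3390 / 14 = 0.3814
UCL_MR = D₄·M̄R̄ = 3.267 × 0.3814 = 1.2459

1.246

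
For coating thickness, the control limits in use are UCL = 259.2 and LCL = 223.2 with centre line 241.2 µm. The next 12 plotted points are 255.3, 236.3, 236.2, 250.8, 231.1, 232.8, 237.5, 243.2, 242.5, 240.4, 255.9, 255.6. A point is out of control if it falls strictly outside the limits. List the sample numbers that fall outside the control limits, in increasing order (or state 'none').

none

All 12 points lie within [223.2, 259.2].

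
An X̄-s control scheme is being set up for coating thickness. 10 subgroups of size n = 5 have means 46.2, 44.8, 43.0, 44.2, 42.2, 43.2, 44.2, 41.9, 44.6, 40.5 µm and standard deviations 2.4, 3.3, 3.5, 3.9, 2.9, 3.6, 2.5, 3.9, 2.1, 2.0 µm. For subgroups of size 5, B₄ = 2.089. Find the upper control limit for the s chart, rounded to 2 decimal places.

6.29

s̄ = (2.4 + 3.3 + 3.5 + 3.9 + 2.9 + 3.6 + 2.5 + 3.9 + 2.1 + 2.0) / 10 = 3.0100
UCL_s = B₄·s̄ = 2.089 × 3.0100 = 6.2879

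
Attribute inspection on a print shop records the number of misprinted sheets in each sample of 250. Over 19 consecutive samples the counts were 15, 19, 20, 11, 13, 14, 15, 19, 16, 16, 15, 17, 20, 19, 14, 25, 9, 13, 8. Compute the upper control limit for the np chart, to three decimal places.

27.186

p̄ = Σdᵢ / (k·n) = 298 / (19 × 250) = 0.06274
UCL = np̄ + 3·√(np̄(1−p̄)) = 15.6842 + 3 × √(15.6842×0.93726) = 15.6842 + 3 × 3.8341 = 27.1865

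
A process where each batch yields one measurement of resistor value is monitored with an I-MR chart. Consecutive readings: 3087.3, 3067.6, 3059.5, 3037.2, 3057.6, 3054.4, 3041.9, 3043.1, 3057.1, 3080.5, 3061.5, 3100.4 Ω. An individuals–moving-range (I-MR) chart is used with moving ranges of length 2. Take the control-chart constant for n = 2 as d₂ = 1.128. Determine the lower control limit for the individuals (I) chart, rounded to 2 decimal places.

X̄ = (3087.3 + 3067.6 + 3059.5 + 3037.2 + 3057.6 + 3054.4 + 3041.9 + 3043.1 + 3057.1 + 3080.5 + 3061.5 + 3100.4) / 12 = 3062.3417
Moving ranges: 19.7, 8.1, 22.3, 20.4, 3.2, 12.5, 1.2, 14.0, 23.4, 19.0, 38.9; M̄R̄ = 182.7000 / 11 = 16.6091
LCL = X̄ − 3·M̄R̄/d₂ = 3062.3417 − 3 × 16.6091 / 1.128 = 3018.1686

3018.17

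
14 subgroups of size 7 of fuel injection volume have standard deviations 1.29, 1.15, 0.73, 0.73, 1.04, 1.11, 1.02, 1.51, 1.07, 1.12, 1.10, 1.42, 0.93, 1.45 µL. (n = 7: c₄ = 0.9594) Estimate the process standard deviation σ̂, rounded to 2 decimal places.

s̄ = (1.29 + 1.15 + 0.73 + 0.73 + 1.04 + 1.11 + 1.02 + 1.51 + 1.07 + 1.12 + 1.10 + 1.42 + 0.93 + 1.45) / 14 = 1.1193
σ̂ = s̄ / c₄ = 1.1193 / 0.9594 = 1.1667

1.17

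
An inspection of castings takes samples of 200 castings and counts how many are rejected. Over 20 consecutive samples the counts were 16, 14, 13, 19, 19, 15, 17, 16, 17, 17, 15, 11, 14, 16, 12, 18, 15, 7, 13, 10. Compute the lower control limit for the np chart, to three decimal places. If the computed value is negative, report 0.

p̄ = Σdᵢ / (k·n) = 294 / (20 × 200) = 0.07350
LCL = np̄ − 3·√(np̄(1−p̄)) = 14.7000 − 3 × 3.6905 = 3.6286

3.629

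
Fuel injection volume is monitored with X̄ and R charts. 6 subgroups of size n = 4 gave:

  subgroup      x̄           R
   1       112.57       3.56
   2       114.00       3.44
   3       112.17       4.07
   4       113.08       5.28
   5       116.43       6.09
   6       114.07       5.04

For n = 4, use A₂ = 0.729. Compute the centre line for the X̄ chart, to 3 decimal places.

X̄̄ = (112.57 + 114.00 + 112.17 + 113.08 + 116.43 + 114.07) / 6 = 682.3200 / 6 = 113.7200
CL = X̄̄ = 113.7200

113.720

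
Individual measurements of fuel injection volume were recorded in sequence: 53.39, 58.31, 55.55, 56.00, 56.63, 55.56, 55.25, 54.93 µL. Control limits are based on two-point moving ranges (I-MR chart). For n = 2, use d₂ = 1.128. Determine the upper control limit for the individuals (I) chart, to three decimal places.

X̄ = (53.39 + 58.31 + 55.55 + 56.00 + 56.63 + 55.56 + 55.25 + 54.93) / 8 = 55.7025
Moving ranges: 4.92, 2.76, 0.45, 0.63, 1.07, 0.31, 0.32; M̄R̄ = 10.4600 / 7 = 1.4943
UCL = X̄ + 3·M̄R̄/d₂ = 55.7025 + 3 × 1.4943 / 1.128 = 59.6767

59.677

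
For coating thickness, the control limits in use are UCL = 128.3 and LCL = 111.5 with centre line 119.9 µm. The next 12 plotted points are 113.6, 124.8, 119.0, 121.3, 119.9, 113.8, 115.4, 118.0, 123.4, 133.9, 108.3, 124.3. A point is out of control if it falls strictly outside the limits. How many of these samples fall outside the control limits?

2

Compare each point to [111.5, 128.3]: sample 10 = 133.9 > UCL; sample 11 = 108.3 < LCL.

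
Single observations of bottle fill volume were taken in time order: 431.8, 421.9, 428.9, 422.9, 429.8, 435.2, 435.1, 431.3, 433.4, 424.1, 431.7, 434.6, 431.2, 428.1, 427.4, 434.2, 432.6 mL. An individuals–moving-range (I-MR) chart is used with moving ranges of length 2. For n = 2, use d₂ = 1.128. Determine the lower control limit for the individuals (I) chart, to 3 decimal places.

X̄ = (431.8 + 421.9 + 428.9 + 422.9 + 429.8 + 435.2 + 435.1 + 431.3 + 433.4 + 424.1 + 431.7 + 434.6 + 431.2 + 428.1 + 427.4 + 434.2 + 432.6) / 17 = 430.2471
Moving ranges: 9.9, 7.0, 6.0, 6.9, 5.4, 0.1, 3.8, 2.1, 9.3, 7.6, 2.9, 3.4, 3.1, 0.7, 6.8, 1.6; M̄R̄ = 76.6000 / 16 = 4.7875
LCL = X̄ − 3·M̄R̄/d₂ = 430.2471 − 3 × 4.7875 / 1.128 = 417.5143

417.514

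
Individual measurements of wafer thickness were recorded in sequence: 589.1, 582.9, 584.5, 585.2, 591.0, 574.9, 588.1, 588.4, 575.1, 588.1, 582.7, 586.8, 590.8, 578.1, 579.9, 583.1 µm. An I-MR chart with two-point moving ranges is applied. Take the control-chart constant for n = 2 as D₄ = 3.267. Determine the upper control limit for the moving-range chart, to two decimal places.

22.08

Moving ranges: 6.2, 1.6, 0.7, 5.8, 16.1, 13.2, 0.3, 13.3, 13.0, 5.4, 4.1, 4.0, 12.7, 1.8, 3.2; M̄R̄ = 101.4000 / 15 = 6.7600
UCL_MR = D₄·M̄R̄ = 3.267 × 6.7600 = 22.0849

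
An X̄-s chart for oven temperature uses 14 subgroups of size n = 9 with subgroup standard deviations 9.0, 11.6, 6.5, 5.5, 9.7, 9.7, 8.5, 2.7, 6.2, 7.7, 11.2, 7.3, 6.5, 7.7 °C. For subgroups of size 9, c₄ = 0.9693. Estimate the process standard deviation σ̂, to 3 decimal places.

s̄ = (9.0 + 11.6 + 6.5 + 5.5 + 9.7 + 9.7 + 8.5 + 2.7 + 6.2 + 7.7 + 11.2 + 7.3 + 6.5 + 7.7) / 14 = 7.8429
σ̂ = s̄ / c₄ = 7.8429 / 0.9693 = 8.0913

8.091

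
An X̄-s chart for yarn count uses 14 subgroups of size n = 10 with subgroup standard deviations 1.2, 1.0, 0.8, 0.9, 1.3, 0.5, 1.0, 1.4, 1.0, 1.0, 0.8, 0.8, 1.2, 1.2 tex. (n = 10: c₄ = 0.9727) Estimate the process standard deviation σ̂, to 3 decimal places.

s̄ = (1.2 + 1.0 + 0.8 + 0.9 + 1.3 + 0.5 + 1.0 + 1.4 + 1.0 + 1.0 + 0.8 + 0.8 + 1.2 + 1.2) / 14 = 1.0071
σ̂ = s̄ / c₄ = 1.0071 / 0.9727 = 1.0354

1.035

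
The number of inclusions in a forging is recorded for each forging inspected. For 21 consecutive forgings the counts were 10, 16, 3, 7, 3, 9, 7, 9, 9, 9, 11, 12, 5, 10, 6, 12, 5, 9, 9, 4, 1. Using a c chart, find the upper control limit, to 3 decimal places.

c̄ = (10 + 16 + 3 + 7 + 3 + 9 + 7 + 9 + 9 + 9 + 11 + 12 + 5 + 10 + 6 + 12 + 5 + 9 + 9 + 4 + 1) / 21 = 166 / 21 = 7.9048
UCL = c̄ + 3√c̄ = 7.9048 + 3 × √7.9048 = 7.9048 + 3 × 2.8115 = 16.3394

16.339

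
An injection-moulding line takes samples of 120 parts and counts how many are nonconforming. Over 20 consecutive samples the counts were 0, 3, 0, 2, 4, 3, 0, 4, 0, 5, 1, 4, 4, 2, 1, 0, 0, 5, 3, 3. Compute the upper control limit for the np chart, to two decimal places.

6.61

p̄ = Σdᵢ / (k·n) = 44 / (20 × 120) = 0.01833
UCL = np̄ + 3·√(np̄(1−p̄)) = 2.2000 + 3 × √(2.2000×0.98167) = 2.2000 + 3 × 1.4696 = 6.6087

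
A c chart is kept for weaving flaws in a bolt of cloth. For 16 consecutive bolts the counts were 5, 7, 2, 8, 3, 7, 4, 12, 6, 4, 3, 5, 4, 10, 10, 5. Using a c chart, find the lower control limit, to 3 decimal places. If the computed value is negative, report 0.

0.000

c̄ = (5 + 7 + 2 + 8 + 3 + 7 + 4 + 12 + 6 + 4 + 3 + 5 + 4 + 10 + 10 + 5) / 16 = 95 / 16 = 5.9375
LCL = c̄ − 3√c̄ = 5.9375 − 3 × 2.4367 = -1.3726 → 0 (cannot be negative)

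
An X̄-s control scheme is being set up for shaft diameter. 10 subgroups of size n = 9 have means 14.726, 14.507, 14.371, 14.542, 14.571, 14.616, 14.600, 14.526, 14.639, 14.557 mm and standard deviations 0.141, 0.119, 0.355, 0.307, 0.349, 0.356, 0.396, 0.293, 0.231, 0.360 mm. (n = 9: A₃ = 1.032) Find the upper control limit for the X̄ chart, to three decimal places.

X̄̄ = (14.726 + 14.507 + 14.371 + 14.542 + 14.571 + 14.616 + 14.600 + 14.526 + 14.639 + 14.557) / 10 = 14.5655
s̄ = (0.141 + 0.119 + 0.355 + 0.307 + 0.349 + 0.356 + 0.396 + 0.293 + 0.231 + 0.360) / 10 = 0.2907
UCL = X̄̄ + A₃·s̄ = 14.5655 + 1.032 × 0.2907 = 14.8655

14.866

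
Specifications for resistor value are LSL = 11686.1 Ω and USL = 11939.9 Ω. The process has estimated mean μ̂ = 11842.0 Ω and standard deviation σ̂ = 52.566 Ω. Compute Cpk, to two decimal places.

Cpu = (USL − μ̂) / (3σ̂) = (11939.9 − 11842.0) / (3 × 52.566) = 0.6208; Cpl = (μ̂ − LSL) / (3σ̂) = (11842.0 − 11686.1) / (3 × 52.566) = 0.9886; Cpk = min(Cpu, Cpl) = 0.6208

0.62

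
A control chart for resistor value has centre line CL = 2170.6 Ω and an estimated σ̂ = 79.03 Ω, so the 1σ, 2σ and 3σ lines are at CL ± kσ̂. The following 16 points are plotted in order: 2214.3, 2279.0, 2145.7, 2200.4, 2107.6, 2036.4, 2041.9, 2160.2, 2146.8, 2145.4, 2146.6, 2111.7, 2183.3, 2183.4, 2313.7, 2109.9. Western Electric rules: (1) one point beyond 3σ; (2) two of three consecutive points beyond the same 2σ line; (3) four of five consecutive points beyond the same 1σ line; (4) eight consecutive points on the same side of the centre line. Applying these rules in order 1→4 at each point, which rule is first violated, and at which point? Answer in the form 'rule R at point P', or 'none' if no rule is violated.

Zone of each point (C = within 1σ̂, B = 1σ̂–2σ̂, A = 2σ̂–3σ̂, * = beyond 3σ̂; sign = side of CL): 1:+C, 2:+B, 3:-C, 4:+C, 5:-C, 6:-B, 7:-B, 8:-C, 9:-C, 10:-C, 11:-C, 12:-C, 13:+C, 14:+C, 15:+B, 16:-C
Rule 4 (eight consecutive points on the same side of the centre line) is satisfied at point 12.

rule 4 at point 12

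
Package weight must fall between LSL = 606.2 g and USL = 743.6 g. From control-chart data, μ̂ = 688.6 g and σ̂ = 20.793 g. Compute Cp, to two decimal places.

Cp = (USL − LSL) / (6σ̂) = (743.6 − 606.2) / (6 × 20.793) = 137.4000 / 124.7580 = 1.1013

1.10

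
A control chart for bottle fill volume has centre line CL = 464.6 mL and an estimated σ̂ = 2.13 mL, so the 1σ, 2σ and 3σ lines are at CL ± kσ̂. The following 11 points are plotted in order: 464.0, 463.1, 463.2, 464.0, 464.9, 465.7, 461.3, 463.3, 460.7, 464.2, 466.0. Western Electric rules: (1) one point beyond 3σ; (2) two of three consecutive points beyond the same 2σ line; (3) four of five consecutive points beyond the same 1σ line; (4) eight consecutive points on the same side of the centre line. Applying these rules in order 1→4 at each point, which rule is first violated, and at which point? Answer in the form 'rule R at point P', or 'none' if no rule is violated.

none

Zone of each point (C = within 1σ̂, B = 1σ̂–2σ̂, A = 2σ̂–3σ̂, * = beyond 3σ̂; sign = side of CL): 1:-C, 2:-C, 3:-C, 4:-C, 5:+C, 6:+C, 7:-B, 8:-C, 9:-B, 10:-C, 11:+C
No rule fires across all 11 points.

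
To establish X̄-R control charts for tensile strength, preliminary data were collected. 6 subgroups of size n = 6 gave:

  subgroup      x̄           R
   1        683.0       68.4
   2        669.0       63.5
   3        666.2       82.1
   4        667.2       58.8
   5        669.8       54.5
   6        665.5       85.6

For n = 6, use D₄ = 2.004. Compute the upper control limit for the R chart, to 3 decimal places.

R̄ = (68.4 + 63.5 + 82.1 + 58.8 + 54.5 + 85.6) / 6 = 412.9000 / 6 = 68.8167
UCL_R = D₄·R̄ = 2.004 × 68.8167 = 137.9086

137.909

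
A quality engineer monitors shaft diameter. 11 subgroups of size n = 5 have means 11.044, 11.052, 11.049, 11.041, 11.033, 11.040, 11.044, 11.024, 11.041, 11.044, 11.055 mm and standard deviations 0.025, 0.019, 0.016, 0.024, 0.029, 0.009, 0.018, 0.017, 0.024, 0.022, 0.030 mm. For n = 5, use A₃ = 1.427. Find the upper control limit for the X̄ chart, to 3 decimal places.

X̄̄ = (11.044 + 11.052 + 11.049 + 11.041 + 11.033 + 11.040 + 11.044 + 11.024 + 11.041 + 11.044 + 11.055) / 11 = 11.0425
s̄ = (0.025 + 0.019 + 0.016 + 0.024 + 0.029 + 0.009 + 0.018 + 0.017 + 0.024 + 0.022 + 0.030) / 11 = 0.0212
UCL = X̄̄ + A₃·s̄ = 11.0425 + 1.427 × 0.0212 = 11.0727

11.073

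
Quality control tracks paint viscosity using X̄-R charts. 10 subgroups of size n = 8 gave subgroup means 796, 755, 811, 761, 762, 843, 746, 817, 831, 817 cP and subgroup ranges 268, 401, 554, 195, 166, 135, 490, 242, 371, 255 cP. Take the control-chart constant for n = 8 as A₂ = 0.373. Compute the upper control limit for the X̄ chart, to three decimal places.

908.672

X̄̄ = (796 + 755 + 811 + 761 + 762 + 843 + 746 + 817 + 831 + 817) / 10 = 7939.0000 / 10 = 793.9000
R̄ = (268 + 401 + 554 + 195 + 166 + 135 + 490 + 242 + 371 + 255) / 10 = 3077.0000 / 10 = 307.7000
UCL = X̄̄ + A₂·R̄ = 793.9000 + 0.373 × 307.7000 = 908.6721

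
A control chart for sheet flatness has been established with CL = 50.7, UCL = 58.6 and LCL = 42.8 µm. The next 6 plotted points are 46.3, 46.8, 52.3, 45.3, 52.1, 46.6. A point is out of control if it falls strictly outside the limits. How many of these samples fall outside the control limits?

0

All 6 points lie within [42.8, 58.6].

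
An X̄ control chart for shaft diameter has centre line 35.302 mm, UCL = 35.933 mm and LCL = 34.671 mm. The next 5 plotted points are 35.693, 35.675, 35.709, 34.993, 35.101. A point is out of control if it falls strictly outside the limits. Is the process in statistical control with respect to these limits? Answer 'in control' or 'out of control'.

in control

All 5 points lie within [34.671, 35.933].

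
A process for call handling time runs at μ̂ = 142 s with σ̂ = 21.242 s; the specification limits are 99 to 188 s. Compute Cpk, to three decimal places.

Cpu = (USL − μ̂) / (3σ̂) = (188 − 142) / (3 × 21.242) = 0.7218; Cpl = (μ̂ − LSL) / (3σ̂) = (142 − 99) / (3 × 21.242) = 0.6748; Cpk = min(Cpu, Cpl) = 0.6748

0.675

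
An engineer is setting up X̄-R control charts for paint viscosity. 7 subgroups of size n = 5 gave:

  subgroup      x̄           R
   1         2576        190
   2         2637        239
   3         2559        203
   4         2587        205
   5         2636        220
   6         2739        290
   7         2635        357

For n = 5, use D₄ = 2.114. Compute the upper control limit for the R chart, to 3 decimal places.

514.608

R̄ = (190 + 239 + 203 + 205 + 220 + 290 + 357) / 7 = 1704.0000 / 7 = 243.4286
UCL_R = D₄·R̄ = 2.114 × 243.4286 = 514.6080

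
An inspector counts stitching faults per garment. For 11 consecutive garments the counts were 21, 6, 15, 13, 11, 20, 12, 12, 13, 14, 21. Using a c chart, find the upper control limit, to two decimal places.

25.73

c̄ = (21 + 6 + 15 + 13 + 11 + 20 + 12 + 12 + 13 + 14 + 21) / 11 = 158 / 11 = 14.3636
UCL = c̄ + 3√c̄ = 14.3636 + 3 × √14.3636 = 14.3636 + 3 × 3.7899 = 25.7335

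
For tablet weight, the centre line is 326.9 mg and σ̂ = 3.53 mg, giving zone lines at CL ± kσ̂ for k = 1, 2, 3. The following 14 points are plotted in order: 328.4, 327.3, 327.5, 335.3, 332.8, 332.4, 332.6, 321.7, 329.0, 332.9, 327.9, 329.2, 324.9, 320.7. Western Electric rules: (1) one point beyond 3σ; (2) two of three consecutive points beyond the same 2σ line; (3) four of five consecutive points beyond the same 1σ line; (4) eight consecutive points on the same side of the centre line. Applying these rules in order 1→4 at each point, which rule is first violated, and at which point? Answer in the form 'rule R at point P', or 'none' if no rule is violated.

rule 3 at point 7

Zone of each point (C = within 1σ̂, B = 1σ̂–2σ̂, A = 2σ̂–3σ̂, * = beyond 3σ̂; sign = side of CL): 1:+C, 2:+C, 3:+C, 4:+A, 5:+B, 6:+B, 7:+B, 8:-B, 9:+C, 10:+B, 11:+C, 12:+C, 13:-C, 14:-B
Rule 3 (four of five consecutive points beyond the same 1σ limit) is satisfied at point 7.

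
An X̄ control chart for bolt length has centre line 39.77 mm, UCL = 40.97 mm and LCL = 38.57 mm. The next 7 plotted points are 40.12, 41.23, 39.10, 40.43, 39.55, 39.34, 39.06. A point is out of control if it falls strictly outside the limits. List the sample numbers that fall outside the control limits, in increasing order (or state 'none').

Compare each point to [38.57, 40.97]: sample 2 = 41.23 > UCL.

2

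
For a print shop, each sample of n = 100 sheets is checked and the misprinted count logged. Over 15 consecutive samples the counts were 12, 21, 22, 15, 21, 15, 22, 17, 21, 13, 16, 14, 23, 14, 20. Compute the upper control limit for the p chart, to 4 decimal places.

0.2919

p̄ = Σdᵢ / (k·n) = 266 / (15 × 100) = 0.17733
UCL = p̄ + 3·√(p̄(1−p̄)/n) = 0.17733 + 3 × √(0.17733×0.82267/100) = 0.17733 + 3 × 0.03820 = 0.29192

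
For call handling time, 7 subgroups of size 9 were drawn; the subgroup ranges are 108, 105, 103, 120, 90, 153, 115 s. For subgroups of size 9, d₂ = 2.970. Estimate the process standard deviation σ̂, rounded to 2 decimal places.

R̄ = (108 + 105 + 103 + 120 + 90 + 153 + 115) / 7 = 113.4286
σ̂ = R̄ / d₂ = 113.4286 / 2.970 = 38.1914

38.19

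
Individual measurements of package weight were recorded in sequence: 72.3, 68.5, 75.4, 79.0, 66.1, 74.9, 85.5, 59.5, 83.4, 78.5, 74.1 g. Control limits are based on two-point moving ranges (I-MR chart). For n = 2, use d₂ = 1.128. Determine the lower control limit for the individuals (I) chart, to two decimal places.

X̄ = (72.3 + 68.5 + 75.4 + 79.0 + 66.1 + 74.9 + 85.5 + 59.5 + 83.4 + 78.5 + 74.1) / 11 = 74.2909
Moving ranges: 3.8, 6.9, 3.6, 12.9, 8.8, 10.6, 26.0, 23.9, 4.9, 4.4; M̄R̄ = 105.8000 / 10 = 10.5800
LCL = X̄ − 3·M̄R̄/d₂ = 74.2909 − 3 × 10.5800 / 1.128 = 46.1526

46.15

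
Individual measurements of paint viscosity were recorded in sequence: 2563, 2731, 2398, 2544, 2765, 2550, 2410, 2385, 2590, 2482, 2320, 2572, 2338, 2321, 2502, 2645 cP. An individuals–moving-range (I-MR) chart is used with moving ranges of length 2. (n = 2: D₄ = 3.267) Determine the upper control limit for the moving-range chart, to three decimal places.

Moving ranges: 168, 333, 146, 221, 215, 140, 25, 205, 108, 162, 252, 234, 17, 181, 143; M̄R̄ = 2550.0000 / 15 = 170.0000
UCL_MR = D₄·M̄R̄ = 3.267 × 170.0000 = 555.3900

555.390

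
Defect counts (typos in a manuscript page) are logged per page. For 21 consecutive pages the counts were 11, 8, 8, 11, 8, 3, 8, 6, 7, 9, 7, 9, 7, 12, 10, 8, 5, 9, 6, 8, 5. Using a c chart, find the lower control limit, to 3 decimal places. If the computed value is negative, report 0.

0.000

c̄ = (11 + 8 + 8 + 11 + 8 + 3 + 8 + 6 + 7 + 9 + 7 + 9 + 7 + 12 + 10 + 8 + 5 + 9 + 6 + 8 + 5) / 21 = 165 / 21 = 7.8571
LCL = c̄ − 3√c̄ = 7.8571 − 3 × 2.8031 = -0.5520 → 0 (cannot be negative)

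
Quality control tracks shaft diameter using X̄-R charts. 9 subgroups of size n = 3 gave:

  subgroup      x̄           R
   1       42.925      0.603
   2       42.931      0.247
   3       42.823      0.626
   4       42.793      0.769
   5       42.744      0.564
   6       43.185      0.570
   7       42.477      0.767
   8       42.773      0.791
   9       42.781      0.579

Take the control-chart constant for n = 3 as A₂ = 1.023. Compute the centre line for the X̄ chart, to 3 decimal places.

42.826

X̄̄ = (42.925 + 42.931 + 42.823 + 42.793 + 42.744 + 43.185 + 42.477 + 42.773 + 42.781) / 9 = 385.4320 / 9 = 42.8258
CL = X̄̄ = 42.8258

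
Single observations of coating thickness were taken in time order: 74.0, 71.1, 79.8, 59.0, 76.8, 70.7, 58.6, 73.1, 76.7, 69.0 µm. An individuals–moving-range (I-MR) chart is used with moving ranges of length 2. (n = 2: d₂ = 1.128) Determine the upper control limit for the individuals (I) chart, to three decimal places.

98.717

X̄ = (74.0 + 71.1 + 79.8 + 59.0 + 76.8 + 70.7 + 58.6 + 73.1 + 76.7 + 69.0) / 10 = 70.8800
Moving ranges: 2.9, 8.7, 20.8, 17.8, 6.1, 12.1, 14.5, 3.6, 7.7; M̄R̄ = 94.2000 / 9 = 10.4667
UCL = X̄ + 3·M̄R̄/d₂ = 70.8800 + 3 × 10.4667 / 1.128 = 98.7169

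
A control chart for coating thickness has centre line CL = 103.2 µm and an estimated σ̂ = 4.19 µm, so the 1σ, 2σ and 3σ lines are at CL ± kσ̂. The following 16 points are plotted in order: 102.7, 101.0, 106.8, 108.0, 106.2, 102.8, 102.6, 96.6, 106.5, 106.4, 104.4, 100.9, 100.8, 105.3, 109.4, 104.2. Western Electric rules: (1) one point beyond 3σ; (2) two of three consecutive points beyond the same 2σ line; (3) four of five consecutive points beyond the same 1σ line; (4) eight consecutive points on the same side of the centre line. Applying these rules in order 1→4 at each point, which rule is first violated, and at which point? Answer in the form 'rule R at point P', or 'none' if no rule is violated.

Zone of each point (C = within 1σ̂, B = 1σ̂–2σ̂, A = 2σ̂–3σ̂, * = beyond 3σ̂; sign = side of CL): 1:-C, 2:-C, 3:+C, 4:+B, 5:+C, 6:-C, 7:-C, 8:-B, 9:+C, 10:+C, 11:+C, 12:-C, 13:-C, 14:+C, 15:+B, 16:+C
No rule fires across all 16 points.

none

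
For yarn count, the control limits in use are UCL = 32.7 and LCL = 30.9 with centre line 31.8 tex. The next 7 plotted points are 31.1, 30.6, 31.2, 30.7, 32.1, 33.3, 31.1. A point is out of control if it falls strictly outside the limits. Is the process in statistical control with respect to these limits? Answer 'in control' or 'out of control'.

out of control

Compare each point to [30.9, 32.7]: sample 2 = 30.6 < LCL; sample 4 = 30.7 < LCL; sample 6 = 33.3 > UCL.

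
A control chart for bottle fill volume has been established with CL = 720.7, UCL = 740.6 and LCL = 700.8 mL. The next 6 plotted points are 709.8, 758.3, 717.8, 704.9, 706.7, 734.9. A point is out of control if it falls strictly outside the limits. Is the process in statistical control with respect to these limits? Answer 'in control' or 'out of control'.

Compare each point to [700.8, 740.6]: sample 2 = 758.3 > UCL.

out of control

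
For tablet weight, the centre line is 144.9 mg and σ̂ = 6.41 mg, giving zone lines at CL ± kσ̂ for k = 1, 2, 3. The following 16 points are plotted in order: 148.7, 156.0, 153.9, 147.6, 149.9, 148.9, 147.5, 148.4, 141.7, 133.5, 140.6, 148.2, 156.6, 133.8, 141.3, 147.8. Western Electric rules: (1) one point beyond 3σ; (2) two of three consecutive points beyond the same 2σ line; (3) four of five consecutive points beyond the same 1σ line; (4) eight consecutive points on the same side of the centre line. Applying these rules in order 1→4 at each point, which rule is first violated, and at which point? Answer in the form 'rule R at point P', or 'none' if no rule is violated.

Zone of each point (C = within 1σ̂, B = 1σ̂–2σ̂, A = 2σ̂–3σ̂, * = beyond 3σ̂; sign = side of CL): 1:+C, 2:+B, 3:+B, 4:+C, 5:+C, 6:+C, 7:+C, 8:+C, 9:-C, 10:-B, 11:-C, 12:+C, 13:+B, 14:-B, 15:-C, 16:+C
Rule 4 (eight consecutive points on the same side of the centre line) is satisfied at point 8.

rule 4 at point 8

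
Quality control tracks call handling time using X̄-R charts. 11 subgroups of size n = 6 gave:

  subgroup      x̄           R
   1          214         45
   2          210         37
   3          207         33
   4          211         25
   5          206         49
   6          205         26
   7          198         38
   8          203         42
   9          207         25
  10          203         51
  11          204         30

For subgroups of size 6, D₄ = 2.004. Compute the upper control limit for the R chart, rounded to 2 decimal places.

R̄ = (45 + 37 + 33 + 25 + 49 + 26 + 38 + 42 + 25 + 51 + 30) / 11 = 401.0000 / 11 = 36.4545
UCL_R = D₄·R̄ = 2.004 × 36.4545 = 73.0549

73.05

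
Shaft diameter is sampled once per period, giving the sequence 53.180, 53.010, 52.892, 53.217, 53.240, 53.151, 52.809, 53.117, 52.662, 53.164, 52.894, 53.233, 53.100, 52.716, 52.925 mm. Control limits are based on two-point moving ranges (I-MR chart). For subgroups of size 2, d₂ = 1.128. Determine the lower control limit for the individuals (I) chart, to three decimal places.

X̄ = (53.180 + 53.010 + 52.892 + 53.217 + 53.240 + 53.151 + 52.809 + 53.117 + 52.662 + 53.164 + 52.894 + 53.233 + 53.100 + 52.716 + 52.925) / 15 = 53.0207
Moving ranges: 0.170, 0.118, 0.325, 0.023, 0.089, 0.342, 0.308, 0.455, 0.502, 0.270, 0.339, 0.133, 0.384, 0.209; M̄R̄ = 3.6670 / 14 = 0.2619
LCL = X̄ − 3·M̄R̄/d₂ = 53.0207 − 3 × 0.2619 / 1.128 = 52.3240

52.324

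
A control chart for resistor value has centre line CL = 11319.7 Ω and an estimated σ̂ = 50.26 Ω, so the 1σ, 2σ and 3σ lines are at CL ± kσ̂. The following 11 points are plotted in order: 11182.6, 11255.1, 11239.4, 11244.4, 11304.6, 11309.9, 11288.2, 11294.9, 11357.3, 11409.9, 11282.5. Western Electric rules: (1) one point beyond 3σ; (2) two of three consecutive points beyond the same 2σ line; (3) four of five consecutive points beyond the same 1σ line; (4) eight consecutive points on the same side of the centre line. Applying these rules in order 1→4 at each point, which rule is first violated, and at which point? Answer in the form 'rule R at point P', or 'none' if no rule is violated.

rule 3 at point 4

Zone of each point (C = within 1σ̂, B = 1σ̂–2σ̂, A = 2σ̂–3σ̂, * = beyond 3σ̂; sign = side of CL): 1:-A, 2:-B, 3:-B, 4:-B, 5:-C, 6:-C, 7:-C, 8:-C, 9:+C, 10:+B, 11:-C
Rule 3 (four of five consecutive points beyond the same 1σ limit) is satisfied at point 4.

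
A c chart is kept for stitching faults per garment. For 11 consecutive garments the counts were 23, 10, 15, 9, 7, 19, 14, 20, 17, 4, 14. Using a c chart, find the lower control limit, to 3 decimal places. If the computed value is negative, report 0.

2.666

c̄ = (23 + 10 + 15 + 9 + 7 + 19 + 14 + 20 + 17 + 4 + 14) / 11 = 152 / 11 = 13.8182
LCL = c̄ − 3√c̄ = 13.8182 − 3 × 3.7173 = 2.6663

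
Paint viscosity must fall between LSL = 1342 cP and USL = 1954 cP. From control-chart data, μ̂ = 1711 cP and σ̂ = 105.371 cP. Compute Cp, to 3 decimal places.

Cp = (USL − LSL) / (6σ̂) = (1954 − 1342) / (6 × 105.371) = 612.0000 / 632.2260 = 0.9680

0.968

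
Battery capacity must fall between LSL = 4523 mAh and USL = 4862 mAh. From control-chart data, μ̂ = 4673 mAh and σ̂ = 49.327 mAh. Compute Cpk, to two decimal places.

1.01

Cpu = (USL − μ̂) / (3σ̂) = (4862 − 4673) / (3 × 49.327) = 1.2772; Cpl = (μ̂ − LSL) / (3σ̂) = (4673 − 4523) / (3 × 49.327) = 1.0136; Cpk = min(Cpu, Cpl) = 1.0136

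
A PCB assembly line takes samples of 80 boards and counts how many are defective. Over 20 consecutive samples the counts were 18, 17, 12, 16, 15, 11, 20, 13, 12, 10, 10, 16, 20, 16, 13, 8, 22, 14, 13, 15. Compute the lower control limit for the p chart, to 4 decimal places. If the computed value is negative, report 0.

0.0525

p̄ = Σdᵢ / (k·n) = 291 / (20 × 80) = 0.18188
LCL = p̄ − 3·√(p̄(1−p̄)/n) = 0.18188 − 3 × 0.04313 = 0.05249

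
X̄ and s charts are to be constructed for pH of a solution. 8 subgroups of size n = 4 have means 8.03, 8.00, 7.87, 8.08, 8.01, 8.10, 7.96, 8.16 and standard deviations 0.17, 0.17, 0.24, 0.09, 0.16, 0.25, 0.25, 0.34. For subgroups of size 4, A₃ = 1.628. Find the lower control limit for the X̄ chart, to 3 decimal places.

7.686

X̄̄ = (8.03 + 8.00 + 7.87 + 8.08 + 8.01 + 8.10 + 7.96 + 8.16) / 8 = 8.0262
s̄ = (0.17 + 0.17 + 0.24 + 0.09 + 0.16 + 0.25 + 0.25 + 0.34) / 8 = 0.2087
LCL = X̄̄ − A₃·s̄ = 8.0262 − 1.628 × 0.2087 = 7.6864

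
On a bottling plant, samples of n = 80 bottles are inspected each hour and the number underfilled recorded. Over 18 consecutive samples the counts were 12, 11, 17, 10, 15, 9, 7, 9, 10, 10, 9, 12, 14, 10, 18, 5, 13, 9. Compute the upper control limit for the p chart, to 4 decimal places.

p̄ = Σdᵢ / (k·n) = 200 / (18 × 80) = 0.13889
UCL = p̄ + 3·√(p̄(1−p̄)/n) = 0.13889 + 3 × √(0.13889×0.86111/80) = 0.13889 + 3 × 0.03867 = 0.25488

0.2549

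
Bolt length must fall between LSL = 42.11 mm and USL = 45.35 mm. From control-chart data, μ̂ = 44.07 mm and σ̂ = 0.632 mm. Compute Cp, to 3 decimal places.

Cp = (USL − LSL) / (6σ̂) = (45.35 − 42.11) / (6 × 0.632) = 3.2400 / 3.7920 = 0.8544

0.854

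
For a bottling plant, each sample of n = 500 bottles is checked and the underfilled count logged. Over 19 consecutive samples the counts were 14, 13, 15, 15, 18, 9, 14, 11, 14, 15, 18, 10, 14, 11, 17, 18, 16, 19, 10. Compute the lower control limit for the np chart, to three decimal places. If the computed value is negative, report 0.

3.096

p̄ = Σdᵢ / (k·n) = 271 / (19 × 500) = 0.02853
LCL = np̄ − 3·√(np̄(1−p̄)) = 14.2632 − 3 × 3.7224 = 3.0959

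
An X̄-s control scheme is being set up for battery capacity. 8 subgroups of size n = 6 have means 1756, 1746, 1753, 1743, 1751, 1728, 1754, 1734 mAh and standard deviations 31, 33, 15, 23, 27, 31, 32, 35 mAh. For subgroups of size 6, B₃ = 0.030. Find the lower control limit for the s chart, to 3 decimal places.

0.851

s̄ = (31 + 33 + 15 + 23 + 27 + 31 + 32 + 35) / 8 = 28.3750
LCL_s = B₃·s̄ = 0.030 × 28.3750 = 0.8512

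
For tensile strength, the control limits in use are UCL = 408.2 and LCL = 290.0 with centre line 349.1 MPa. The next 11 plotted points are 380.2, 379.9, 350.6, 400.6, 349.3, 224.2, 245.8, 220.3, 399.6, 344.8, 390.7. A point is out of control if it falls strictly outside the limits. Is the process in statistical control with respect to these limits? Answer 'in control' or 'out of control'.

out of control

Compare each point to [290.0, 408.2]: sample 6 = 224.2 < LCL; sample 7 = 245.8 < LCL; sample 8 = 220.3 < LCL.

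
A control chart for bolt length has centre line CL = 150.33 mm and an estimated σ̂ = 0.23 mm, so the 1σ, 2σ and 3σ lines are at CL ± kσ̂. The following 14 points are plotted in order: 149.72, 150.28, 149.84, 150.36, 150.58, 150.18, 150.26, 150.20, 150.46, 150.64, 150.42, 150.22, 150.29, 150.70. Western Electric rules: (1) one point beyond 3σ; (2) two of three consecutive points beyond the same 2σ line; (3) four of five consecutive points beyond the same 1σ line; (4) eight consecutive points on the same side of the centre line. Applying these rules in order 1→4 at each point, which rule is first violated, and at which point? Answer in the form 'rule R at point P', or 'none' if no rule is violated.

rule 2 at point 3

Zone of each point (C = within 1σ̂, B = 1σ̂–2σ̂, A = 2σ̂–3σ̂, * = beyond 3σ̂; sign = side of CL): 1:-A, 2:-C, 3:-A, 4:+C, 5:+B, 6:-C, 7:-C, 8:-C, 9:+C, 10:+B, 11:+C, 12:-C, 13:-C, 14:+B
Rule 2 (two of three consecutive points beyond the same 2σ limit) is satisfied at point 3.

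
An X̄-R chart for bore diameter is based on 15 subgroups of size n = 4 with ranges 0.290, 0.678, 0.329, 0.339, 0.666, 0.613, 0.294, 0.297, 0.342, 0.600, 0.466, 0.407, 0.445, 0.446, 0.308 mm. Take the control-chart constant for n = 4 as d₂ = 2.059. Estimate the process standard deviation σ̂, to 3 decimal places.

0.211

R̄ = (0.290 + 0.678 + 0.329 + 0.339 + 0.666 + 0.613 + 0.294 + 0.297 + 0.342 + 0.600 + 0.466 + 0.407 + 0.445 + 0.446 + 0.308) / 15 = 0.4347
σ̂ = R̄ / d₂ = 0.4347 / 2.059 = 0.2111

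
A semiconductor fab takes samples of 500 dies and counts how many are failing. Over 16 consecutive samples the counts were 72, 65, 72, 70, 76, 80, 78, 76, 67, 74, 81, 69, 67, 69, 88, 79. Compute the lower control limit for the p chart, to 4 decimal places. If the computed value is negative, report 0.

p̄ = Σdᵢ / (k·n) = 1183 / (16 × 500) = 0.14788
LCL = p̄ − 3·√(p̄(1−p̄)/n) = 0.14788 − 3 × 0.01588 = 0.10025

0.1002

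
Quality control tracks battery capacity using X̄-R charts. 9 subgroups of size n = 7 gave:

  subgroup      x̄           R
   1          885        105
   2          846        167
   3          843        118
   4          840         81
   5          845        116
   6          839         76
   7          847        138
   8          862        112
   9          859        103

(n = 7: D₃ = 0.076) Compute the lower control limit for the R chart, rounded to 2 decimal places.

8.58

R̄ = (105 + 167 + 118 + 81 + 116 + 76 + 138 + 112 + 103) / 9 = 1016.0000 / 9 = 112.8889
LCL_R = D₃·R̄ = 0.076 × 112.8889 = 8.5796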